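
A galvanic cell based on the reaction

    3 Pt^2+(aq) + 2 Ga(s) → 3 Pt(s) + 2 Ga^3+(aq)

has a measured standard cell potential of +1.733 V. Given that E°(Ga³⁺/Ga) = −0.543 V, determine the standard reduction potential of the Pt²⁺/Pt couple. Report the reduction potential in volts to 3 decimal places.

In the reaction as written the Pt²⁺/Pt couple is reduced (cathode) and Ga³⁺/Ga is oxidized (anode), so E°cell = E°(Pt²⁺/Pt) − E°(Ga³⁺/Ga).
E°(Pt²⁺/Pt) = E°cell + E°(anode) = +1.733 + (−0.543) = +1.190 V.

+1.190 V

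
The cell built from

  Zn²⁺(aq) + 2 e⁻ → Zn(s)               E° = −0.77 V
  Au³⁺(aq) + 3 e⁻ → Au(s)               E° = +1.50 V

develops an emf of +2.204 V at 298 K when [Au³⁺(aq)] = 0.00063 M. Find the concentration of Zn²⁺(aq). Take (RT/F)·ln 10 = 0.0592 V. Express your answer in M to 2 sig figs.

The Au³⁺/Au couple has the larger reduction potential, so it is the cathode: E°cell = +1.50 − (−0.77) = +2.27 V and n = 6.
Since E = E° − (0.0592/n)·log Q, log Q = n(E° − E)/0.0592 = 6.689.
Balancing electrons gives 2 Au³⁺(aq) + 3 Zn(s) → 2 Au(s) + 3 Zn²⁺(aq); thus Q = [Zn²⁺(aq)]^3 / [Au³⁺(aq)]^2.
Solving for the unknown gives log [Zn²⁺(aq)] = 0.096, so [Zn²⁺(aq)] ≈ 1.2 M.

1.2 M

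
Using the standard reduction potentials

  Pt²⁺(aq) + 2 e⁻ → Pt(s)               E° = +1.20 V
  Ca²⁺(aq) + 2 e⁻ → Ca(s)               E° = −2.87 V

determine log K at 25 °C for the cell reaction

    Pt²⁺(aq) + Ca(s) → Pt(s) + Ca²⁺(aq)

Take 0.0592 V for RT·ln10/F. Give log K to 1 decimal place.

The Pt²⁺/Pt couple is reduced (cathode); E°cell = +1.20 − (−2.87) = +4.07 V with n = 2.
At equilibrium E = 0, so log K = nE°cell / 0.0592 = (2)(+4.07) / 0.0592 = 137.5.

log K = 137.5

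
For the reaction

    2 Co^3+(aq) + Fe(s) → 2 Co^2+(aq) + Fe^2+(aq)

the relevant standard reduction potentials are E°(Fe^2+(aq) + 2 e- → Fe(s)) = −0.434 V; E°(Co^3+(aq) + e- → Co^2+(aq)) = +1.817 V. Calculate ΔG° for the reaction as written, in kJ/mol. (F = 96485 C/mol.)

−434 kJ/mol

In the reaction as written Co^3+(aq) is reduced, so the Co³⁺/Co²⁺ couple is the cathode and Fe²⁺/Fe is the anode.
E°cell = +1.817 − (−0.434) = +2.251 V; balancing electrons gives n = 2.
ΔG° = −nFE°cell = −(2)(96485)(+2.251) J/mol = −434 kJ/mol.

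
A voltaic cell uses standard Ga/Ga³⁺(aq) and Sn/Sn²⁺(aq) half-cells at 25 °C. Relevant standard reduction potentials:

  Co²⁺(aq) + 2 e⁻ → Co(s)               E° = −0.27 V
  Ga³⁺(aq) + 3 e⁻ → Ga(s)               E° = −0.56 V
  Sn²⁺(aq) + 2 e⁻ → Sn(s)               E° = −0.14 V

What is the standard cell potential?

Of the two couples in this cell, the one with the more positive reduction potential is reduced at the cathode: here that is Sn²⁺/Sn (−0.14 V); Ga³⁺/Ga (−0.56 V) is the anode.
E°cell = E°(cathode) − E°(anode) = −0.14 − (−0.56) = +0.42 V.

+0.42 V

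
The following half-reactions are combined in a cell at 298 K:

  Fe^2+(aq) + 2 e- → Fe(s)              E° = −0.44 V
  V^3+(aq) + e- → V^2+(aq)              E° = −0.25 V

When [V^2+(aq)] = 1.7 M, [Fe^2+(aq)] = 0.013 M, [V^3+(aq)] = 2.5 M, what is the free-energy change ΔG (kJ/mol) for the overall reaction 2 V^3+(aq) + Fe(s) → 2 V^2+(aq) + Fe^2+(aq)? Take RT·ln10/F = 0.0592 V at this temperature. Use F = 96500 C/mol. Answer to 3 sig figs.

The standard cell potential is −0.25 − (−0.44) = +0.19 V, with n = 2 electrons in the balanced equation.
Here Q = ([V^2+(aq)]^2·[Fe^2+(aq)]) / [V^3+(aq)]^2 = 0.00601 (log Q = −2.221), giving E = +0.19 − (0.0592/2)·(−2.221) = +0.2557 V.
Then ΔG = −nFE = −2 × 96500 × +0.2557 J/mol = −49.4 kJ/mol.

−49.4 kJ/mol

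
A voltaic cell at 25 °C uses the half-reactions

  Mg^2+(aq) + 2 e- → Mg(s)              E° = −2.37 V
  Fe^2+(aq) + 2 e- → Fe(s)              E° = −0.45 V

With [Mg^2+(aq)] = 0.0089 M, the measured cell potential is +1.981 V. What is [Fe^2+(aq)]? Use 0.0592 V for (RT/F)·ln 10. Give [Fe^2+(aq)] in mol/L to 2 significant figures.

1.0 M

Fe²⁺/Fe is the cathode (higher E°); E°cell = −0.45 − (−2.37) = +1.92 V with n = 2.
From the Nernst equation, log Q = n(E° − E)/0.0592 = 2·(+1.92 − (+1.981))/0.0592 = −2.061.
Balancing electrons gives Fe^2+(aq) + Mg(s) → Fe(s) + Mg^2+(aq); thus Q = [Mg^2+(aq)] / [Fe^2+(aq)].
Solving for the unknown gives log [Fe^2+(aq)] = 0.010, so [Fe^2+(aq)] ≈ 1.0 M.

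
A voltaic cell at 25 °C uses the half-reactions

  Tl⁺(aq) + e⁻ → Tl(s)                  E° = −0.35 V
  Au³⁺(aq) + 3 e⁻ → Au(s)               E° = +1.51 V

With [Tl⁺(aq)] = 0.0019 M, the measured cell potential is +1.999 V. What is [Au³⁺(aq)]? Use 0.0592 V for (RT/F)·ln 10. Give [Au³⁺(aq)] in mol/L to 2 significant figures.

With Au³⁺/Au at the cathode and Tl⁺/Tl at the anode, E°cell = +1.51 − (−0.35) = +1.86 V (n = 3).
Rearranging E = E° − (0.0592/n)·log Q gives log Q = 3(+1.86 − (+1.999))/0.0592 = −7.044.
The balanced reaction is Au³⁺(aq) + 3 Tl(s) → Au(s) + 3 Tl⁺(aq), so Q = [Tl⁺(aq)]^3 / [Au³⁺(aq)].
Solving for the unknown gives log [Au³⁺(aq)] = −1.120, so [Au³⁺(aq)] ≈ 0.076 M.

0.076 M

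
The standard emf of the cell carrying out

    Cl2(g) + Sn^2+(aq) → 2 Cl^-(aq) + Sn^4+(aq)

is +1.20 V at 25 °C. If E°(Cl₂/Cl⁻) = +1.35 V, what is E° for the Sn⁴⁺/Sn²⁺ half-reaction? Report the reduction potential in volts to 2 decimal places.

In the reaction as written the Cl₂/Cl⁻ couple is reduced (cathode) and Sn⁴⁺/Sn²⁺ is oxidized (anode), so E°cell = E°(Cl₂/Cl⁻) − E°(Sn⁴⁺/Sn²⁺).
E°(Sn⁴⁺/Sn²⁺) = E°(cathode) − E°cell = +1.35 − (+1.20) = +0.15 V.

+0.15 V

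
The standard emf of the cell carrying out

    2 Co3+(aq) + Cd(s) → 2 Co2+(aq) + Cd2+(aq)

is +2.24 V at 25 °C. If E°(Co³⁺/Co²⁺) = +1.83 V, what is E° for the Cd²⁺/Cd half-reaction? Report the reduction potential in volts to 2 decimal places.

In the reaction as written the Co³⁺/Co²⁺ couple is reduced (cathode) and Cd²⁺/Cd is oxidized (anode), so E°cell = E°(Co³⁺/Co²⁺) − E°(Cd²⁺/Cd).
E°(Cd²⁺/Cd) = E°(cathode) − E°cell = +1.83 − (+2.24) = −0.41 V.

−0.41 V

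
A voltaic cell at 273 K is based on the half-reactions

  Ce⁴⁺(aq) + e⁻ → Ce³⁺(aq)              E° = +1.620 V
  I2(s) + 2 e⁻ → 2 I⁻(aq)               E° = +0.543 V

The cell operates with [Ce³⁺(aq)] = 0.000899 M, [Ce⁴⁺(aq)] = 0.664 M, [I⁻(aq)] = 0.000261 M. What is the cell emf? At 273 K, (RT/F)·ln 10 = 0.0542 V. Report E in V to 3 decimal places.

+1.038 V

Ce⁴⁺/Ce³⁺ is reduced (cathode, E° = +1.620 V) and I₂/I⁻ is oxidized (anode).
E°cell = +1.620 − (+0.543) = +1.077 V, with n = 2 electrons transferred.
The balanced reaction is 2 Ce⁴⁺(aq) + 2 I⁻(aq) → 2 Ce³⁺(aq) + I2(s), so Q = [Ce³⁺(aq)]^2 / ([Ce⁴⁺(aq)]^2·[I⁻(aq)]^2) = 26.9 and log Q = 1.430.
Applying E = E° − (RT ln10/nF)·log Q gives +1.077 − (0.0542/2)(1.430) = +1.038 V.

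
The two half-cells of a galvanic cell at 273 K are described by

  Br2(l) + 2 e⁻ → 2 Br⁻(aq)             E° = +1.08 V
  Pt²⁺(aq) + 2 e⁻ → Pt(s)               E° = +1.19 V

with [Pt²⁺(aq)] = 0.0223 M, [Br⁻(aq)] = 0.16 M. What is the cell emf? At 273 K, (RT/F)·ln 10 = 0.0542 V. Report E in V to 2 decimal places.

+0.02 V

Since E°(Pt²⁺/Pt) > E°(Br₂/Br⁻), Pt²⁺/Pt serves as the cathode.
E°cell = E°cat − E°an = +1.19 − (+1.08) = +0.11 V; n = 2.
The balanced reaction is Pt²⁺(aq) + 2 Br⁻(aq) → Pt(s) + Br2(l), so Q = 1 / ([Pt²⁺(aq)]·[Br⁻(aq)]^2) = 1.75×10^3 and log Q = 3.243.
Applying E = E° − (RT ln10/nF)·log Q gives +0.11 − (0.0542/2)(3.243) = +0.02 V.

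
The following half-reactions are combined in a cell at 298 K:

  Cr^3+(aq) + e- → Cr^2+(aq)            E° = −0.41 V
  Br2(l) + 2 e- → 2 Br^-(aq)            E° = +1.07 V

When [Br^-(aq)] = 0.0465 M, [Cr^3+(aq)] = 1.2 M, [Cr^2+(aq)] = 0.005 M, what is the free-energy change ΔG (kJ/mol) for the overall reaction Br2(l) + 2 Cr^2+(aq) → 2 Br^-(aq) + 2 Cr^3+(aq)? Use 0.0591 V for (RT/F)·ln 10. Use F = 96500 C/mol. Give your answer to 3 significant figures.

The standard cell potential is +1.07 − (−0.41) = +1.48 V, with n = 2 electrons in the balanced equation.
Here Q = ([Br^-(aq)]^2·[Cr^3+(aq)]^2) / [Cr^2+(aq)]^2 = 125 (log Q = 2.095), giving E = +1.48 − (0.0591/2)·(2.095) = +1.4181 V.
Finally ΔG = −nFE = −(2)(96500 C/mol)(+1.4181 V) = −274 kJ/mol.

−274 kJ/mol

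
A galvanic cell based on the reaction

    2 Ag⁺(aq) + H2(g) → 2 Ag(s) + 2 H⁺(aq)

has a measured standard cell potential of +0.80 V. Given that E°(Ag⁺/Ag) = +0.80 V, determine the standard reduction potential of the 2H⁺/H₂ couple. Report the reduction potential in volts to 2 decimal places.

In the reaction as written the Ag⁺/Ag couple is reduced (cathode) and 2H⁺/H₂ is oxidized (anode), so E°cell = E°(Ag⁺/Ag) − E°(2H⁺/H₂).
E°(2H⁺/H₂) = E°(cathode) − E°cell = +0.80 − (+0.80) = +0.00 V.

+0.00 V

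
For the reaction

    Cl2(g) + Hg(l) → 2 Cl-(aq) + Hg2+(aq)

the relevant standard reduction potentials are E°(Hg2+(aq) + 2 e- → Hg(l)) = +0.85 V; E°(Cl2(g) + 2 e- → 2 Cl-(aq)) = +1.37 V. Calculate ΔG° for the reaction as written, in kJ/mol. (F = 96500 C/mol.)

In the reaction as written Cl2(g) is reduced, so the Cl₂/Cl⁻ couple is the cathode and Hg²⁺/Hg is the anode.
E°cell = +1.37 − (+0.85) = +0.52 V; balancing electrons gives n = 2.
ΔG° = −nFE°cell = −(2)(96500)(+0.52) J/mol = −100 kJ/mol.

−100 kJ/mol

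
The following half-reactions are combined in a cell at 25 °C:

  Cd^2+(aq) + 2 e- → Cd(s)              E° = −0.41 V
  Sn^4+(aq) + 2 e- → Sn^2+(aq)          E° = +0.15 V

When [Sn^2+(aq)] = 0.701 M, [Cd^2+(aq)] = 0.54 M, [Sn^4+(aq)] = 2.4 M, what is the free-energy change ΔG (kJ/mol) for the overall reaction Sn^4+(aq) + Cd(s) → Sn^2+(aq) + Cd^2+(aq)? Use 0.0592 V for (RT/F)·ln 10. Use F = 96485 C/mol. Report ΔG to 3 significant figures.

The standard cell potential is +0.15 − (−0.41) = +0.56 V, with n = 2 electrons in the balanced equation.
Here Q = ([Sn^2+(aq)]·[Cd^2+(aq)]) / [Sn^4+(aq)] = 0.158 (log Q = −0.802), giving E = +0.56 − (0.0592/2)·(−0.802) = +0.5837 V.
Finally ΔG = −nFE = −(2)(96485 C/mol)(+0.5837 V) = −113 kJ/mol.

−113 kJ/mol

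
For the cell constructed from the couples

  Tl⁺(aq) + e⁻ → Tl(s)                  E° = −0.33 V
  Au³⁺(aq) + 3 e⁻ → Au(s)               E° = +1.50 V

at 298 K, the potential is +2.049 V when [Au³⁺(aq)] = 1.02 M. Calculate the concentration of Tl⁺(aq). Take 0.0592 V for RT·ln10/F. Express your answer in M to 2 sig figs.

0.00020 M

Au³⁺/Au is the cathode (higher E°); E°cell = +1.50 − (−0.33) = +1.83 V with n = 3.
Rearranging E = E° − (0.0592/n)·log Q gives log Q = 3(+1.83 − (+2.049))/0.0592 = −11.098.
Balancing electrons gives Au³⁺(aq) + 3 Tl(s) → Au(s) + 3 Tl⁺(aq); thus Q = [Tl⁺(aq)]^3 / [Au³⁺(aq)].
Substituting the known concentrations and solving, log [Tl⁺(aq)] = −3.696 and [Tl⁺(aq)] = 0.00020 M.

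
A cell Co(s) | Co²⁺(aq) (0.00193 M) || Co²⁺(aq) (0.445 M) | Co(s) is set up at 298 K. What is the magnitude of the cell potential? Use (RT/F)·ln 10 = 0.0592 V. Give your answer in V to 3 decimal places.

For a concentration cell E°cell = 0, since both electrodes use the same couple.
The compartment with the higher Co²⁺(aq) concentration (0.445 M) acts as the cathode; ions are reduced there and produced at the dilute (0.00193 M) anode.
With n = 2, Ecell = −(0.0592/2)·log([dilute]/[conc]) = −(0.0592/2)·log(0.00193/0.445) = +0.070 V.

0.070 V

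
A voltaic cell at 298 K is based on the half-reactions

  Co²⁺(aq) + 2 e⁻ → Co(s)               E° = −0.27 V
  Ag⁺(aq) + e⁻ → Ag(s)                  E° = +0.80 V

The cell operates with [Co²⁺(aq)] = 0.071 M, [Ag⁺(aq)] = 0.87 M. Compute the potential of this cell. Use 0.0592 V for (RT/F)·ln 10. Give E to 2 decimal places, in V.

+1.10 V

Since E°(Ag⁺/Ag) > E°(Co²⁺/Co), Ag⁺/Ag serves as the cathode.
E°cell = E°cat − E°an = +0.80 − (−0.27) = +1.07 V; n = 2.
For the overall reaction 2 Ag⁺(aq) + Co(s) → 2 Ag(s) + Co²⁺(aq), Q = [Co²⁺(aq)] / [Ag⁺(aq)]^2 = 0.0938, giving log Q = −1.028.
By the Nernst equation, E = +1.07 − (0.0592/2)·(−1.028) = +1.10 V.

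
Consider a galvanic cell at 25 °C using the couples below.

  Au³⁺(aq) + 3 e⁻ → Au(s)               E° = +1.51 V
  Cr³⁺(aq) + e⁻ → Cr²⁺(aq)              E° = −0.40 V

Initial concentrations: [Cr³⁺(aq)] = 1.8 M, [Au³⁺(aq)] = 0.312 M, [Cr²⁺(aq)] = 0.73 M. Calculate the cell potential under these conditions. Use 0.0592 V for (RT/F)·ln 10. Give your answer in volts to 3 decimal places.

+1.877 V

Since E°(Au³⁺/Au) > E°(Cr³⁺/Cr²⁺), Au³⁺/Au serves as the cathode.
E°cell = +1.51 − (−0.40) = +1.91 V, with n = 3 electrons transferred.
For the overall reaction Au³⁺(aq) + 3 Cr²⁺(aq) → Au(s) + 3 Cr³⁺(aq), Q = [Cr³⁺(aq)]^3 / ([Au³⁺(aq)]·[Cr²⁺(aq)]^3) = 48.1, giving log Q = 1.682.
Applying E = E° − (RT ln10/nF)·log Q gives +1.91 − (0.0592/3)(1.682) = +1.877 V.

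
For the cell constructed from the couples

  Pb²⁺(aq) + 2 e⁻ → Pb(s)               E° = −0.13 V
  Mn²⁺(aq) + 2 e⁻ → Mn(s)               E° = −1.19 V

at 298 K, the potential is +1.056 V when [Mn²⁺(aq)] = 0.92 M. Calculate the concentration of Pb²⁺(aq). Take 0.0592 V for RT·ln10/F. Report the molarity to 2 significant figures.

With Pb²⁺/Pb at the cathode and Mn²⁺/Mn at the anode, E°cell = −0.13 − (−1.19) = +1.06 V (n = 2).
From the Nernst equation, log Q = n(E° − E)/0.0592 = 2·(+1.06 − (+1.056))/0.0592 = 0.135.
The balanced reaction is Pb²⁺(aq) + Mn(s) → Pb(s) + Mn²⁺(aq), so Q = [Mn²⁺(aq)] / [Pb²⁺(aq)].
Isolating [Pb²⁺(aq)] in Q = 10^{0.135} yields log [Pb²⁺(aq)] = −0.171, i.e. 0.67 M.

0.67 M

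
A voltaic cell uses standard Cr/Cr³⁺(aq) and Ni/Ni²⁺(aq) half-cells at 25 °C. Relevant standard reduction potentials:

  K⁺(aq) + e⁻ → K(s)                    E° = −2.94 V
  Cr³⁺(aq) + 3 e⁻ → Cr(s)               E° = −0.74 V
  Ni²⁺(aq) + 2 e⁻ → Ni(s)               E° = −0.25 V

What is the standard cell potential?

+0.49 V

Of the two couples in this cell, the one with the more positive reduction potential is reduced at the cathode: here that is Ni²⁺/Ni (−0.25 V); Cr³⁺/Cr (−0.74 V) is the anode.
E°cell = E°(cathode) − E°(anode) = −0.25 − (−0.74) = +0.49 V.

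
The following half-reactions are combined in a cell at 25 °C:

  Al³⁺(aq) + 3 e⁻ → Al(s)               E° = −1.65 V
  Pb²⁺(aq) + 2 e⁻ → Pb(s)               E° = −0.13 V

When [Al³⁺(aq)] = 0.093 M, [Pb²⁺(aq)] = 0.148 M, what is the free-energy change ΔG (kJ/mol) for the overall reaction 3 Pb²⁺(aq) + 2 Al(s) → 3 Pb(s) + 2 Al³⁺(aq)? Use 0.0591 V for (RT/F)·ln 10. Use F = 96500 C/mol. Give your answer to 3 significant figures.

−878 kJ/mol

The standard cell potential is −0.13 − (−1.65) = +1.52 V, with n = 6 electrons in the balanced equation.
Q = [Al³⁺(aq)]^2 / [Pb²⁺(aq)]^3 = 2.67, so log Q = 0.426 and E = +1.52 − (0.0591/6)(0.426) = +1.5158 V.
Finally ΔG = −nFE = −(6)(96500 C/mol)(+1.5158 V) = −878 kJ/mol.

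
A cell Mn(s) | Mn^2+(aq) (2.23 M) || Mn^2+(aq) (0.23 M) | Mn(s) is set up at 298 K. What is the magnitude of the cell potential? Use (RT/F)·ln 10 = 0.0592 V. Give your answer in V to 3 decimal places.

0.029 V

For a concentration cell E°cell = 0, since both electrodes use the same couple.
The compartment with the higher Mn^2+(aq) concentration (2.23 M) acts as the cathode; ions are reduced there and produced at the dilute (0.23 M) anode.
With n = 2, Ecell = −(0.0592/2)·log([dilute]/[conc]) = −(0.0592/2)·log(0.23/2.23) = +0.029 V.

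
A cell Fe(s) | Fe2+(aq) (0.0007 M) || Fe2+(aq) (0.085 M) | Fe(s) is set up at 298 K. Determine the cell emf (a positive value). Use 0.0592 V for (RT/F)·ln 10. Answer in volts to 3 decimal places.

0.062 V

For a concentration cell E°cell = 0, since both electrodes use the same couple.
The compartment with the higher Fe2+(aq) concentration (0.085 M) acts as the cathode; ions are reduced there and produced at the dilute (0.0007 M) anode.
With n = 2, Ecell = −(0.0592/2)·log([dilute]/[conc]) = −(0.0592/2)·log(0.0007/0.085) = +0.062 V.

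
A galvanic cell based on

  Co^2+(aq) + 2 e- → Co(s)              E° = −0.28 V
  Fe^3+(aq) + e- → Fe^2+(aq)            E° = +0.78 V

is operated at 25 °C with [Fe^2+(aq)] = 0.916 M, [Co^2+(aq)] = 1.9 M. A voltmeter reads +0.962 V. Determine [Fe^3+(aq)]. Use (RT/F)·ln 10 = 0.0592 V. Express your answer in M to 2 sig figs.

0.028 M

With Fe³⁺/Fe²⁺ at the cathode and Co²⁺/Co at the anode, E°cell = +0.78 − (−0.28) = +1.06 V (n = 2).
Since E = E° − (0.0592/n)·log Q, log Q = n(E° − E)/0.0592 = 3.311.
For 2 Fe^3+(aq) + Co(s) → 2 Fe^2+(aq) + Co^2+(aq), the reaction quotient is Q = ([Fe^2+(aq)]^2·[Co^2+(aq)]) / [Fe^3+(aq)]^2.
Solving for the unknown gives log [Fe^3+(aq)] = −1.554, so [Fe^3+(aq)] ≈ 0.028 M.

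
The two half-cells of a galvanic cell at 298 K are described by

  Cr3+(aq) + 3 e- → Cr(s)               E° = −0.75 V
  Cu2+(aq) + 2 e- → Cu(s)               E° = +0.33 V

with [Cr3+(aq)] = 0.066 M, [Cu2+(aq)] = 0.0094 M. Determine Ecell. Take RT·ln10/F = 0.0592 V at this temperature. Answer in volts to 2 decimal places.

+1.04 V

Since E°(Cu²⁺/Cu) > E°(Cr³⁺/Cr), Cu²⁺/Cu serves as the cathode.
E°cell = +0.33 − (−0.75) = +1.08 V, with n = 6 electrons transferred.
The balanced reaction is 3 Cu2+(aq) + 2 Cr(s) → 3 Cu(s) + 2 Cr3+(aq), so Q = [Cr3+(aq)]^2 / [Cu2+(aq)]^3 = 5.24×10^3 and log Q = 3.720.
By the Nernst equation, E = +1.08 − (0.0592/6)·(3.720) = +1.04 V.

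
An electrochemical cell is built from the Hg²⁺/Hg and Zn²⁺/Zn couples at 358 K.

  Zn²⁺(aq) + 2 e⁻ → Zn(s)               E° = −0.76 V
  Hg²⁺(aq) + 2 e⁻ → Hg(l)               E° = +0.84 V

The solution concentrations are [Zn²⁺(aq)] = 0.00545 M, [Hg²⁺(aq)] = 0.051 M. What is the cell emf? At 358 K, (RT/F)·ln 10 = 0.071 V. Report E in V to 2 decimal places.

+1.63 V

Since E°(Hg²⁺/Hg) > E°(Zn²⁺/Zn), Hg²⁺/Hg serves as the cathode.
The standard potential is +0.84 − (−0.76) = +1.60 V and the balanced reaction transfers n = 2 electrons.
The balanced reaction is Hg²⁺(aq) + Zn(s) → Hg(l) + Zn²⁺(aq), so Q = [Zn²⁺(aq)] / [Hg²⁺(aq)] = 0.107 and log Q = −0.971.
By the Nernst equation, E = +1.60 − (0.071/2)·(−0.971) = +1.63 V.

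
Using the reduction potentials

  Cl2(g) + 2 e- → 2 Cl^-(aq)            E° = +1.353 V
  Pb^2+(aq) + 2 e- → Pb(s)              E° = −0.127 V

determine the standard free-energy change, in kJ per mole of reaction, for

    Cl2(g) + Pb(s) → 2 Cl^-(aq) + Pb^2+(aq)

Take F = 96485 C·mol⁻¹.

−286 kJ/mol

In the reaction as written Cl2(g) is reduced, so the Cl₂/Cl⁻ couple is the cathode and Pb²⁺/Pb is the anode.
E°cell = +1.353 − (−0.127) = +1.480 V; balancing electrons gives n = 2.
ΔG° = −nFE°cell = −(2)(96485)(+1.480) J/mol = −286 kJ/mol.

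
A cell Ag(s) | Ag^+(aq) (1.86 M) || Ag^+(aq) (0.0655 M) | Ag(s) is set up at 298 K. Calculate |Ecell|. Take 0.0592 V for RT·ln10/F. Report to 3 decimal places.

For a concentration cell E°cell = 0, since both electrodes use the same couple.
The compartment with the higher Ag^+(aq) concentration (1.86 M) acts as the cathode; ions are reduced there and produced at the dilute (0.0655 M) anode.
With n = 1, Ecell = −(0.0592/1)·log([dilute]/[conc]) = −(0.0592/1)·log(0.0655/1.86) = +0.086 V.

0.086 V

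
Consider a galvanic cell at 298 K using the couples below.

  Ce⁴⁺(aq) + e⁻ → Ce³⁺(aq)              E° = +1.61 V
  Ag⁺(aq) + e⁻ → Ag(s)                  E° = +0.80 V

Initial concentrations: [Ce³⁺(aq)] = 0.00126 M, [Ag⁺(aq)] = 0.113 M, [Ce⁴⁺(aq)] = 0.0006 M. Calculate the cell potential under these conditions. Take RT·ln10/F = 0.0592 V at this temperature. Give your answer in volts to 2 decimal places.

Since E°(Ce⁴⁺/Ce³⁺) > E°(Ag⁺/Ag), Ce⁴⁺/Ce³⁺ serves as the cathode.
E°cell = +1.61 − (+0.80) = +0.81 V, with n = 1 electron transferred.
For the overall reaction Ce⁴⁺(aq) + Ag(s) → Ce³⁺(aq) + Ag⁺(aq), Q = ([Ce³⁺(aq)]·[Ag⁺(aq)]) / [Ce⁴⁺(aq)] = 0.237, giving log Q = −0.625.
By the Nernst equation, E = +0.81 − (0.0592/1)·(−0.625) = +0.85 V.

+0.85 V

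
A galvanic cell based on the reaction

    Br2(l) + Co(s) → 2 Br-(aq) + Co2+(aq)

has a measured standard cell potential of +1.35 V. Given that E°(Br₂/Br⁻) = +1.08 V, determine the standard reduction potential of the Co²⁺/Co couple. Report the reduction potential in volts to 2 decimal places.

In the reaction as written the Br₂/Br⁻ couple is reduced (cathode) and Co²⁺/Co is oxidized (anode), so E°cell = E°(Br₂/Br⁻) − E°(Co²⁺/Co).
E°(Co²⁺/Co) = E°(cathode) − E°cell = +1.08 − (+1.35) = −0.27 V.

−0.27 V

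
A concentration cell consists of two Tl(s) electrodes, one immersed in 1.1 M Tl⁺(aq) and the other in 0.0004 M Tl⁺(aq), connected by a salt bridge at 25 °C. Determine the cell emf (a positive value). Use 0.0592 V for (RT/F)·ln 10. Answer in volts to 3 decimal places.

For a concentration cell E°cell = 0, since both electrodes use the same couple.
The compartment with the higher Tl⁺(aq) concentration (1.1 M) acts as the cathode; ions are reduced there and produced at the dilute (0.0004 M) anode.
With n = 1, Ecell = −(0.0592/1)·log([dilute]/[conc]) = −(0.0592/1)·log(0.0004/1.1) = +0.204 V.

0.204 V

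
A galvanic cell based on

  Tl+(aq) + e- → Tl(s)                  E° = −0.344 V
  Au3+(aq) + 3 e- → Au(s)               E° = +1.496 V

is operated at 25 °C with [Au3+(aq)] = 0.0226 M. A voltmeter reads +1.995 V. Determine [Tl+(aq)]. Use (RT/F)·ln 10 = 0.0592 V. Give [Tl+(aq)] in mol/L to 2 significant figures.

Au³⁺/Au is the cathode (higher E°); E°cell = +1.496 − (−0.344) = +1.840 V with n = 3.
Since E = E° − (0.0592/n)·log Q, log Q = n(E° − E)/0.0592 = −7.855.
The balanced reaction is Au3+(aq) + 3 Tl(s) → Au(s) + 3 Tl+(aq), so Q = [Tl+(aq)]^3 / [Au3+(aq)].
Isolating [Tl+(aq)] in Q = 10^{−7.855} yields log [Tl+(aq)] = −3.167, i.e. 0.00068 M.

0.00068 M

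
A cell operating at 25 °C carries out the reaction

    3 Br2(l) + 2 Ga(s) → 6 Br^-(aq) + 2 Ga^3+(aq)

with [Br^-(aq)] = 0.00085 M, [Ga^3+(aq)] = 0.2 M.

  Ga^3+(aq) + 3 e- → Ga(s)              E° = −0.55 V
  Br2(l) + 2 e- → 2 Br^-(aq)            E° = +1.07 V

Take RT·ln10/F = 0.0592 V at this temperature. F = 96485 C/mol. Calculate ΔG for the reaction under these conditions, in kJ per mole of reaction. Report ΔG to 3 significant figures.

−1050 kJ/mol

The standard cell potential is +1.07 − (−0.55) = +1.62 V, with n = 6 electrons in the balanced equation.
The reaction quotient is [Br^-(aq)]^6·[Ga^3+(aq)]^2 = 1.51×10^−20; by Nernst, E = +1.62 − (0.0592/6)(−19.821) = +1.8156 V.
Then ΔG = −nFE = −6 × 96485 × +1.8156 J/mol = −1050 kJ/mol.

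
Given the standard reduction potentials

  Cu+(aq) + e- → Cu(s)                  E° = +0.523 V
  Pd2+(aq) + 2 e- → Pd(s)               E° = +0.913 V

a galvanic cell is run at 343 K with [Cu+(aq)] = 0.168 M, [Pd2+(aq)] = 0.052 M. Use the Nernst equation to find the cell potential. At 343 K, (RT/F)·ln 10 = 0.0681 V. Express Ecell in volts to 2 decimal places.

+0.40 V

Since E°(Pd²⁺/Pd) > E°(Cu⁺/Cu), Pd²⁺/Pd serves as the cathode.
The standard potential is +0.913 − (+0.523) = +0.390 V and the balanced reaction transfers n = 2 electrons.
For the overall reaction Pd2+(aq) + 2 Cu(s) → Pd(s) + 2 Cu+(aq), Q = [Cu+(aq)]^2 / [Pd2+(aq)] = 0.543, giving log Q = −0.265.
Applying E = E° − (RT ln10/nF)·log Q gives +0.390 − (0.0681/2)(−0.265) = +0.40 V.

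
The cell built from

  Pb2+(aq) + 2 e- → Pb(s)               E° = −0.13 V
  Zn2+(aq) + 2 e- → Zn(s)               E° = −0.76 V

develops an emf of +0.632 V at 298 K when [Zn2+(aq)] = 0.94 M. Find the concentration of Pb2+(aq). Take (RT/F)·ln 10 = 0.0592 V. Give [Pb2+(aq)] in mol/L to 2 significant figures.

Pb²⁺/Pb is the cathode (higher E°); E°cell = −0.13 − (−0.76) = +0.63 V with n = 2.
Rearranging E = E° − (0.0592/n)·log Q gives log Q = 2(+0.63 − (+0.632))/0.0592 = −0.068.
Balancing electrons gives Pb2+(aq) + Zn(s) → Pb(s) + Zn2+(aq); thus Q = [Zn2+(aq)] / [Pb2+(aq)].
Solving for the unknown gives log [Pb2+(aq)] = 0.041, so [Pb2+(aq)] ≈ 1.1 M.

1.1 M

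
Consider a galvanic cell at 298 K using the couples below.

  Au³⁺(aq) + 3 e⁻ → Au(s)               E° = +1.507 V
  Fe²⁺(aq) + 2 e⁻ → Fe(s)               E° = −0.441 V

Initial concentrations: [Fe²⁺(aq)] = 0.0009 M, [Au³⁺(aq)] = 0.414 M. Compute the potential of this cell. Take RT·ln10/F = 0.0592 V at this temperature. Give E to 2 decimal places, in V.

Since E°(Au³⁺/Au) > E°(Fe²⁺/Fe), Au³⁺/Au serves as the cathode.
The standard potential is +1.507 − (−0.441) = +1.948 V and the balanced reaction transfers n = 6 electrons.
Balancing gives 2 Au³⁺(aq) + 3 Fe(s) → 2 Au(s) + 3 Fe²⁺(aq); hence Q = [Fe²⁺(aq)]^3 / [Au³⁺(aq)]^2 = 4.25×10^−9 (log Q = −8.371).
By the Nernst equation, E = +1.948 − (0.0592/6)·(−8.371) = +2.03 V.

+2.03 V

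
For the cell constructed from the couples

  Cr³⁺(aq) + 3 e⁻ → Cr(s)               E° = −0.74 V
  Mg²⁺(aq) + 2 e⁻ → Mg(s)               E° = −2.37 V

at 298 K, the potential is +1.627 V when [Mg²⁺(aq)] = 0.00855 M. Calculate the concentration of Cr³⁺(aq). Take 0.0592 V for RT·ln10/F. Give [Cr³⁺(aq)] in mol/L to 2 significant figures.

0.00056 M

Cr³⁺/Cr is the cathode (higher E°); E°cell = −0.74 − (−2.37) = +1.63 V with n = 6.
Rearranging E = E° − (0.0592/n)·log Q gives log Q = 6(+1.63 − (+1.627))/0.0592 = 0.304.
Balancing electrons gives 2 Cr³⁺(aq) + 3 Mg(s) → 2 Cr(s) + 3 Mg²⁺(aq); thus Q = [Mg²⁺(aq)]^3 / [Cr³⁺(aq)]^2.
Substituting the known concentrations and solving, log [Cr³⁺(aq)] = −3.254 and [Cr³⁺(aq)] = 0.00056 M.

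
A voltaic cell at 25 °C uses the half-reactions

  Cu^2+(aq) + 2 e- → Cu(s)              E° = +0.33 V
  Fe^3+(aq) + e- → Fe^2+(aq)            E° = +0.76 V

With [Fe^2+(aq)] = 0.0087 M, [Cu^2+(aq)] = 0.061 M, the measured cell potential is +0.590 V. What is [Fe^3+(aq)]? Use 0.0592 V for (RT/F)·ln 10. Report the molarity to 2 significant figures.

With Fe³⁺/Fe²⁺ at the cathode and Cu²⁺/Cu at the anode, E°cell = +0.76 − (+0.33) = +0.43 V (n = 2).
Since E = E° − (0.0592/n)·log Q, log Q = n(E° − E)/0.0592 = −5.405.
For 2 Fe^3+(aq) + Cu(s) → 2 Fe^2+(aq) + Cu^2+(aq), the reaction quotient is Q = ([Fe^2+(aq)]^2·[Cu^2+(aq)]) / [Fe^3+(aq)]^2.
Solving for the unknown gives log [Fe^3+(aq)] = 0.035, so [Fe^3+(aq)] ≈ 1.1 M.

1.1 M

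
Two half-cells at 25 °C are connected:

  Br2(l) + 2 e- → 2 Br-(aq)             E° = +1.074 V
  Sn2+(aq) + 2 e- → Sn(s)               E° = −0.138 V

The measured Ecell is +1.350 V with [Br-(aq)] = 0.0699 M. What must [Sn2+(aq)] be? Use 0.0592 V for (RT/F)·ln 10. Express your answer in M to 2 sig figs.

Br₂/Br⁻ is the cathode (higher E°); E°cell = +1.074 − (−0.138) = +1.212 V with n = 2.
Rearranging E = E° − (0.0592/n)·log Q gives log Q = 2(+1.212 − (+1.350))/0.0592 = −4.662.
For Br2(l) + Sn(s) → 2 Br-(aq) + Sn2+(aq), the reaction quotient is Q = [Br-(aq)]^2·[Sn2+(aq)].
Solving for the unknown gives log [Sn2+(aq)] = −2.351, so [Sn2+(aq)] ≈ 0.0045 M.

0.0045 M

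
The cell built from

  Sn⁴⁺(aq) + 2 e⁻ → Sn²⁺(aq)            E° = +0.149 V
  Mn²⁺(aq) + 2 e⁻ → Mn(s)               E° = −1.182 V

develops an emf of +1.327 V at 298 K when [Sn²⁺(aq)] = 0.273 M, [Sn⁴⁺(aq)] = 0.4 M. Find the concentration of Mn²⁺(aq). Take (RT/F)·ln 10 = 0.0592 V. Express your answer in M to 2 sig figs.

2.0 M

Sn⁴⁺/Sn²⁺ is the cathode (higher E°); E°cell = +0.149 − (−1.182) = +1.331 V with n = 2.
Rearranging E = E° − (0.0592/n)·log Q gives log Q = 2(+1.331 − (+1.327))/0.0592 = 0.135.
The balanced reaction is Sn⁴⁺(aq) + Mn(s) → Sn²⁺(aq) + Mn²⁺(aq), so Q = ([Sn²⁺(aq)]·[Mn²⁺(aq)]) / [Sn⁴⁺(aq)].
Solving for the unknown gives log [Mn²⁺(aq)] = 0.301, so [Mn²⁺(aq)] ≈ 2.0 M.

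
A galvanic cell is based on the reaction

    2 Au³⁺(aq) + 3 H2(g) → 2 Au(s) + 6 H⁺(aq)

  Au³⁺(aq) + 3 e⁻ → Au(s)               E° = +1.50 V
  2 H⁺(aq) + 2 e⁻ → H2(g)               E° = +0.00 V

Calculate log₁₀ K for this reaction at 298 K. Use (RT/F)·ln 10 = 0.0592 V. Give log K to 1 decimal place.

The Au³⁺/Au couple is reduced (cathode); E°cell = +1.50 − (+0.00) = +1.50 V with n = 6.
At equilibrium E = 0, so log K = nE°cell / 0.0592 = (6)(+1.50) / 0.0592 = 152.0.

log K = 152.0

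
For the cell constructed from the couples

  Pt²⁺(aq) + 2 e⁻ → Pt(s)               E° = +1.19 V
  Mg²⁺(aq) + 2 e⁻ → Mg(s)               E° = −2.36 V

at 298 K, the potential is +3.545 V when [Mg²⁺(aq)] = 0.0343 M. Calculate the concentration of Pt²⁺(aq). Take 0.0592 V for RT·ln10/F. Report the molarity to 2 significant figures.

With Pt²⁺/Pt at the cathode and Mg²⁺/Mg at the anode, E°cell = +1.19 − (−2.36) = +3.55 V (n = 2).
From the Nernst equation, log Q = n(E° − E)/0.0592 = 2·(+3.55 − (+3.545))/0.0592 = 0.169.
For Pt²⁺(aq) + Mg(s) → Pt(s) + Mg²⁺(aq), the reaction quotient is Q = [Mg²⁺(aq)] / [Pt²⁺(aq)].
Isolating [Pt²⁺(aq)] in Q = 10^{0.169} yields log [Pt²⁺(aq)] = −1.634, i.e. 0.023 M.

0.023 M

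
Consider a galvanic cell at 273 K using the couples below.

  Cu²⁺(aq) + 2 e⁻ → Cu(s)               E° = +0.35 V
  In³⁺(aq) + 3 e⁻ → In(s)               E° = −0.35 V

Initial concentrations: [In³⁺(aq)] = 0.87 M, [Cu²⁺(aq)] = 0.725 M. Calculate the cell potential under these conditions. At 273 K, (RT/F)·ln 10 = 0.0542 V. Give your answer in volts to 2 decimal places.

Cu²⁺/Cu is reduced (cathode, E° = +0.35 V) and In³⁺/In is oxidized (anode).
The standard potential is +0.35 − (−0.35) = +0.70 V and the balanced reaction transfers n = 6 electrons.
The balanced reaction is 3 Cu²⁺(aq) + 2 In(s) → 3 Cu(s) + 2 In³⁺(aq), so Q = [In³⁺(aq)]^2 / [Cu²⁺(aq)]^3 = 1.99 and log Q = 0.298.
By the Nernst equation, E = +0.70 − (0.0542/6)·(0.298) = +0.70 V.

+0.70 V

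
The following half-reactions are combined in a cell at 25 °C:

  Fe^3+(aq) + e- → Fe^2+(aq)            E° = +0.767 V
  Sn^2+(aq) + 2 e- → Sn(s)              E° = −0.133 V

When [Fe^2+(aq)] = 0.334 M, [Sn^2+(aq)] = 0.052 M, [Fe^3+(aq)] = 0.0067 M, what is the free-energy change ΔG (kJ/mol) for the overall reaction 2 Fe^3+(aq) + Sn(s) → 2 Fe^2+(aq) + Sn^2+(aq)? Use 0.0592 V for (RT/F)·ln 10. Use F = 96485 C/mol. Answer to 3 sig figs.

The standard cell potential is +0.767 − (−0.133) = +0.900 V, with n = 2 electrons in the balanced equation.
The reaction quotient is ([Fe^2+(aq)]^2·[Sn^2+(aq)]) / [Fe^3+(aq)]^2 = 129; by Nernst, E = +0.900 − (0.0592/2)(2.111) = +0.8375 V.
Finally ΔG = −nFE = −(2)(96485 C/mol)(+0.8375 V) = −162 kJ/mol.

−162 kJ/mol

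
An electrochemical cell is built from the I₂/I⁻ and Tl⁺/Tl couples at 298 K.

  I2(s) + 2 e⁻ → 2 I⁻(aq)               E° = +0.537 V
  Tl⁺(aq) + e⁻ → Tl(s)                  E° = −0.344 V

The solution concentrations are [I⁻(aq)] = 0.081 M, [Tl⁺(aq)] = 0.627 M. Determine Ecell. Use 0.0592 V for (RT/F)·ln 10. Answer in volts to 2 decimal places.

Since E°(I₂/I⁻) > E°(Tl⁺/Tl), I₂/I⁻ serves as the cathode.
E°cell = E°cat − E°an = +0.537 − (−0.344) = +0.881 V; n = 2.
For the overall reaction I2(s) + 2 Tl(s) → 2 I⁻(aq) + 2 Tl⁺(aq), Q = [I⁻(aq)]^2·[Tl⁺(aq)]^2 = 0.00258, giving log Q = −2.588.
By the Nernst equation, E = +0.881 − (0.0592/2)·(−2.588) = +0.96 V.

+0.96 V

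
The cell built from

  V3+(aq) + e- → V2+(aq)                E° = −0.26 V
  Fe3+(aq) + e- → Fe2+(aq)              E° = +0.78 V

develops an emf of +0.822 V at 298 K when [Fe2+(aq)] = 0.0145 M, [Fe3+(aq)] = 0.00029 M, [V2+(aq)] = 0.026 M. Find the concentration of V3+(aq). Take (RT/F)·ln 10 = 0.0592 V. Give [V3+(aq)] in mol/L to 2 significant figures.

With Fe³⁺/Fe²⁺ at the cathode and V³⁺/V²⁺ at the anode, E°cell = +0.78 − (−0.26) = +1.04 V (n = 1).
From the Nernst equation, log Q = n(E° − E)/0.0592 = 1·(+1.04 − (+0.822))/0.0592 = 3.682.
Balancing electrons gives Fe3+(aq) + V2+(aq) → Fe2+(aq) + V3+(aq); thus Q = ([Fe2+(aq)]·[V3+(aq)]) / ([Fe3+(aq)]·[V2+(aq)]).
Solving for the unknown gives log [V3+(aq)] = 0.398, so [V3+(aq)] ≈ 2.5 M.

2.5 M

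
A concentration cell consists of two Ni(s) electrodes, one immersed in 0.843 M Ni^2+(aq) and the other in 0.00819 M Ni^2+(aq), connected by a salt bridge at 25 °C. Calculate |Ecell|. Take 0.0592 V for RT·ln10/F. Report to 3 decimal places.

For a concentration cell E°cell = 0, since both electrodes use the same couple.
The compartment with the higher Ni^2+(aq) concentration (0.843 M) acts as the cathode; ions are reduced there and produced at the dilute (0.00819 M) anode.
With n = 2, Ecell = −(0.0592/2)·log([dilute]/[conc]) = −(0.0592/2)·log(0.00819/0.843) = +0.060 V.

0.060 V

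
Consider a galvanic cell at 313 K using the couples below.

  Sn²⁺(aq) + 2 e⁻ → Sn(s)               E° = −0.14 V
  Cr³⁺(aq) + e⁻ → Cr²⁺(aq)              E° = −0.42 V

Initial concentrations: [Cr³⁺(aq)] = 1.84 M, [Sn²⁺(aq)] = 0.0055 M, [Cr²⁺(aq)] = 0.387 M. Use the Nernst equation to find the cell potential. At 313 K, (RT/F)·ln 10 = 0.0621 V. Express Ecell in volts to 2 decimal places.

The Sn²⁺/Sn couple has the more positive E°, so it is the cathode; Cr³⁺/Cr²⁺ is the anode.
E°cell = E°cat − E°an = −0.14 − (−0.42) = +0.28 V; n = 2.
The balanced reaction is Sn²⁺(aq) + 2 Cr²⁺(aq) → Sn(s) + 2 Cr³⁺(aq), so Q = [Cr³⁺(aq)]^2 / ([Sn²⁺(aq)]·[Cr²⁺(aq)]^2) = 4.11×10^3 and log Q = 3.614.
Applying E = E° − (RT ln10/nF)·log Q gives +0.28 − (0.0621/2)(3.614) = +0.17 V.

+0.17 V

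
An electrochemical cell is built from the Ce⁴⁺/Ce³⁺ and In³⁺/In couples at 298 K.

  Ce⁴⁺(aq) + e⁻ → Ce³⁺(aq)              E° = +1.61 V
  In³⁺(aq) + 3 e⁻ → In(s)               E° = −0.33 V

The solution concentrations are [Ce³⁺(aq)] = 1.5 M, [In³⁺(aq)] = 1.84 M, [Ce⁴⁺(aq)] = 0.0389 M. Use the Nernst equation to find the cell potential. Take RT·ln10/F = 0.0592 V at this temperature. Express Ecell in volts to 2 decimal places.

The Ce⁴⁺/Ce³⁺ couple has the more positive E°, so it is the cathode; In³⁺/In is the anode.
E°cell = E°cat − E°an = +1.61 − (−0.33) = +1.94 V; n = 3.
For the overall reaction 3 Ce⁴⁺(aq) + In(s) → 3 Ce³⁺(aq) + In³⁺(aq), Q = ([Ce³⁺(aq)]^3·[In³⁺(aq)]) / [Ce⁴⁺(aq)]^3 = 1.05×10^5, giving log Q = 5.023.
By the Nernst equation, E = +1.94 − (0.0592/3)·(5.023) = +1.84 V.

+1.84 V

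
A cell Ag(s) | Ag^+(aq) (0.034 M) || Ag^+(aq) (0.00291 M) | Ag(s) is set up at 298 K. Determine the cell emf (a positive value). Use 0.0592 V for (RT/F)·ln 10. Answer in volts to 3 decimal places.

0.063 V

For a concentration cell E°cell = 0, since both electrodes use the same couple.
The compartment with the higher Ag^+(aq) concentration (0.034 M) acts as the cathode; ions are reduced there and produced at the dilute (0.00291 M) anode.
With n = 1, Ecell = −(0.0592/1)·log([dilute]/[conc]) = −(0.0592/1)·log(0.00291/0.034) = +0.063 V.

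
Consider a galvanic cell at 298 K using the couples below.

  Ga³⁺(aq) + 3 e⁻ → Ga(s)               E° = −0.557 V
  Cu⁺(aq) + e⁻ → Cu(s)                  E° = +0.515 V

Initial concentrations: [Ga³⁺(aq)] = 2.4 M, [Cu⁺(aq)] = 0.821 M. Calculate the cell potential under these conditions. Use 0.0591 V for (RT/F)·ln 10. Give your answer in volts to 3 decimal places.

Cu⁺/Cu is reduced (cathode, E° = +0.515 V) and Ga³⁺/Ga is oxidized (anode).
E°cell = +0.515 − (−0.557) = +1.072 V, with n = 3 electrons transferred.
The balanced reaction is 3 Cu⁺(aq) + Ga(s) → 3 Cu(s) + Ga³⁺(aq), so Q = [Ga³⁺(aq)] / [Cu⁺(aq)]^3 = 4.34 and log Q = 0.637.
Applying E = E° − (RT ln10/nF)·log Q gives +1.072 − (0.0591/3)(0.637) = +1.059 V.

+1.059 V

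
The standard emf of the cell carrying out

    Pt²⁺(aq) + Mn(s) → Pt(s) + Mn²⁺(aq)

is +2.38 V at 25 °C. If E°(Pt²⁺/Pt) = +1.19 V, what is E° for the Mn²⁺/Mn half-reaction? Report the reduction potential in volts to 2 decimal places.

−1.19 V

In the reaction as written the Pt²⁺/Pt couple is reduced (cathode) and Mn²⁺/Mn is oxidized (anode), so E°cell = E°(Pt²⁺/Pt) − E°(Mn²⁺/Mn).
E°(Mn²⁺/Mn) = E°(cathode) − E°cell = +1.19 − (+2.38) = −1.19 V.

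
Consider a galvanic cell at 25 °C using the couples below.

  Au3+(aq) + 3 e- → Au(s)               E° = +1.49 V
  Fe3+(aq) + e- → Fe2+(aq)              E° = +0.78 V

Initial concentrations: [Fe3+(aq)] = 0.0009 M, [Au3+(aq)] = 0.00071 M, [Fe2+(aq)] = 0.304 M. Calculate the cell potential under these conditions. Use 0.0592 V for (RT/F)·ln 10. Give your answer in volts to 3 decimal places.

Since E°(Au³⁺/Au) > E°(Fe³⁺/Fe²⁺), Au³⁺/Au serves as the cathode.
The standard potential is +1.49 − (+0.78) = +0.71 V and the balanced reaction transfers n = 3 electrons.
Balancing gives Au3+(aq) + 3 Fe2+(aq) → Au(s) + 3 Fe3+(aq); hence Q = [Fe3+(aq)]^3 / ([Au3+(aq)]·[Fe2+(aq)]^3) = 3.65×10^−5 (log Q = −4.437).
E = E° − (0.0592/n)·log Q = +0.71 − (0.0592/3)(−4.437) = +0.798 V.

+0.798 V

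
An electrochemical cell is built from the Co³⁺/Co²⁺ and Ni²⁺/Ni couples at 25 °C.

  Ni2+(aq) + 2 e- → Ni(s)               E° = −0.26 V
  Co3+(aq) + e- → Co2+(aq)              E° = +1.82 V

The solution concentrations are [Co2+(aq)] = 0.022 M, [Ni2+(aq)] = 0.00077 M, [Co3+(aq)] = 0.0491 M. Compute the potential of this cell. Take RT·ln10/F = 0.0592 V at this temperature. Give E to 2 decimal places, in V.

The Co³⁺/Co²⁺ couple has the more positive E°, so it is the cathode; Ni²⁺/Ni is the anode.
E°cell = +1.82 − (−0.26) = +2.08 V, with n = 2 electrons transferred.
For the overall reaction 2 Co3+(aq) + Ni(s) → 2 Co2+(aq) + Ni2+(aq), Q = ([Co2+(aq)]^2·[Ni2+(aq)]) / [Co3+(aq)]^2 = 0.000155, giving log Q = −3.811.
By the Nernst equation, E = +2.08 − (0.0592/2)·(−3.811) = +2.19 V.

+2.19 V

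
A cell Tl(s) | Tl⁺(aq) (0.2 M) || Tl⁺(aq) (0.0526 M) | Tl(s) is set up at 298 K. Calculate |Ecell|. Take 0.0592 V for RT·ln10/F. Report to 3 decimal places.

For a concentration cell E°cell = 0, since both electrodes use the same couple.
The compartment with the higher Tl⁺(aq) concentration (0.2 M) acts as the cathode; ions are reduced there and produced at the dilute (0.0526 M) anode.
With n = 1, Ecell = −(0.0592/1)·log([dilute]/[conc]) = −(0.0592/1)·log(0.0526/0.2) = +0.034 V.

0.034 V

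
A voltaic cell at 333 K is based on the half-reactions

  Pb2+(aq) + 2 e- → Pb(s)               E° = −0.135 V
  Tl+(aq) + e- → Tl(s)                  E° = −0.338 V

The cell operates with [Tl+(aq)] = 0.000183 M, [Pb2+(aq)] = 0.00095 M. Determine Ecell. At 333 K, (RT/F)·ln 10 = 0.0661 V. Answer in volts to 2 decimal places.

Since E°(Pb²⁺/Pb) > E°(Tl⁺/Tl), Pb²⁺/Pb serves as the cathode.
E°cell = −0.135 − (−0.338) = +0.203 V, with n = 2 electrons transferred.
Balancing gives Pb2+(aq) + 2 Tl(s) → Pb(s) + 2 Tl+(aq); hence Q = [Tl+(aq)]^2 / [Pb2+(aq)] = 3.53×10^−5 (log Q = −4.453).
Applying E = E° − (RT ln10/nF)·log Q gives +0.203 − (0.0661/2)(−4.453) = +0.35 V.

+0.35 V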